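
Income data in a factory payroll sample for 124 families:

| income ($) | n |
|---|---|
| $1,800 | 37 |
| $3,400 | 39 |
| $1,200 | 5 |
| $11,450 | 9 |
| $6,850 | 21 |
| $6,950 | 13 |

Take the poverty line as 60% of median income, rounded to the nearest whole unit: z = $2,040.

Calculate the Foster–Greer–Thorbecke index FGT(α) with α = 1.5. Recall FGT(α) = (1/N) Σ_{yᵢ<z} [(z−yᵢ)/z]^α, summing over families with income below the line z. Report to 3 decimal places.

Below z: 5×$1,200, 37×$1,800 (q = 42 of N = 124).
Normalized shortfalls: (2040−1200)/2040 = 0.4118 (×5); (2040−1800)/2040 = 0.1176 (×37).
Raised to α = 1.5: 0.26422 (×5); 0.04035 (×37).
Sum = 2.814171; FGT(1.5) = 2.814171 / 124 = 0.023.

0.023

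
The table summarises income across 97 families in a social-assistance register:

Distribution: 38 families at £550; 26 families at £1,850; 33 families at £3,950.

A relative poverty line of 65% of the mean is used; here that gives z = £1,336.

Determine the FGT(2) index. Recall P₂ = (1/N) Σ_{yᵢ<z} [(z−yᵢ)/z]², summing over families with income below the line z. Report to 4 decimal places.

0.1356

Below z: 38×£550 (q = 38 of N = 97).
Relative gaps: (1336−550)/1336 = 0.5883 (×38).
Squared: 0.3461 (×38).
Sum = 13.152726; P₂ = 13.152726 / 97 = 0.1356.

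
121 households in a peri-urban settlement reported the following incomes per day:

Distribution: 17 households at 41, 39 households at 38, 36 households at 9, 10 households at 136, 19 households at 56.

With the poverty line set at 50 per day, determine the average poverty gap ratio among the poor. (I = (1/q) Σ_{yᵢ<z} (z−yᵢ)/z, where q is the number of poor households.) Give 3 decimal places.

Below z: 36×9, 39×38, 17×41 (q = 92 of N = 121).
Shortfall ratios (z−y)/z: 0.8200 (×36), 0.2400 (×39), 0.1800 (×17); sum = 41.940000.
The income-gap ratio divides by q (the poor only): 41.940000 / 92 = 0.456.

0.456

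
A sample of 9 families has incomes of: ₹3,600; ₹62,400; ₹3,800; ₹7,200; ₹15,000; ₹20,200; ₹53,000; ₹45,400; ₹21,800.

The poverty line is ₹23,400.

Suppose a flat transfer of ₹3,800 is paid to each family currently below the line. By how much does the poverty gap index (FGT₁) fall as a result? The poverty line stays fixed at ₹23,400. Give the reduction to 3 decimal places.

0.095

Before: below the line — ₹3,600, ₹3,800, ₹7,200, ₹15,000, ₹20,200, ₹21,800; poverty gap index (FGT₁) = 0.32669.
After the ₹3,800 transfer: below the line — ₹7,400, ₹7,600, ₹11,000, ₹18,800; poverty gap index (FGT₁) = 0.23172.
Reduction = 0.32669 − 0.23172 = 0.095.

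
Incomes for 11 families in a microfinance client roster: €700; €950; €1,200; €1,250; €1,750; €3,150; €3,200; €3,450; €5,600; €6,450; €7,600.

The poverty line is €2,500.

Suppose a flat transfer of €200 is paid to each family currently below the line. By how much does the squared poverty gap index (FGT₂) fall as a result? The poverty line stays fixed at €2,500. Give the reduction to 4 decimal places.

Before: below the line — €700, €950, €1,200, €1,250, €1,750; squared poverty gap index (FGT₂) = 0.137564.
After the €200 transfer: below the line — €900, €1,150, €1,400, €1,450, €1,950; squared poverty gap index (FGT₂) = 0.101782.
Reduction = 0.137564 − 0.101782 = 0.0358.

0.0358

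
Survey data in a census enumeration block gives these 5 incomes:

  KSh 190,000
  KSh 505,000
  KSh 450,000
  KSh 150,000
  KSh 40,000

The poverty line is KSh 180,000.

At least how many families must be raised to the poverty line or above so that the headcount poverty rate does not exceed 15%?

Currently q = 2 of N = 5 are below the line (H = 0.400).
A headcount ratio of at most 15% allows at most ⌊0.15 × 5⌋ = 0 poor families.
So at least 2 − 0 = 2 must be lifted.

2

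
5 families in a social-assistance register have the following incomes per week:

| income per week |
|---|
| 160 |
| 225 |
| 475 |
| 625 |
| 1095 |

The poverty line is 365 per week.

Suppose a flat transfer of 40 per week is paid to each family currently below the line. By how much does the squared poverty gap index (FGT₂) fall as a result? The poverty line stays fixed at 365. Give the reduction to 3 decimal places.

0.037

Before: below the line — 160, 225; squared poverty gap index (FGT₂) = 0.09251.
After the 40 transfer: below the line — 200, 265; squared poverty gap index (FGT₂) = 0.05588.
Reduction = 0.09251 − 0.05588 = 0.037.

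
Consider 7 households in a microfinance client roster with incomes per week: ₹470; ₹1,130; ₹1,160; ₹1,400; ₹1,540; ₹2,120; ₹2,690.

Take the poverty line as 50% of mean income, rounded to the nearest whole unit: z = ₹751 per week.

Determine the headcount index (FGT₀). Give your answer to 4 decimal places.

1 of the 7 households have income below ₹751.
H = 1/7 = 0.1429.

0.1429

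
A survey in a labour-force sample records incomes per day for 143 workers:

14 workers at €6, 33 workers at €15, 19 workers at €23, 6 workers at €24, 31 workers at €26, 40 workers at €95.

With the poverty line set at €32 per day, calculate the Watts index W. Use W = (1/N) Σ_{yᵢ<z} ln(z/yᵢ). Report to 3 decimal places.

Below the line: 14×€6, 33×€15, 19×€23, 6×€24, 31×€26 (q = 103 of N = 143).
Log gaps: ln(32/6) = 1.6740 (×14); ln(32/15) = 0.7577 (×33); ln(32/23) = 0.3302 (×19); ln(32/24) = 0.2877 (×6); ln(32/26) = 0.2076 (×31).
W = 62.876803 / 143 = 0.440.

0.440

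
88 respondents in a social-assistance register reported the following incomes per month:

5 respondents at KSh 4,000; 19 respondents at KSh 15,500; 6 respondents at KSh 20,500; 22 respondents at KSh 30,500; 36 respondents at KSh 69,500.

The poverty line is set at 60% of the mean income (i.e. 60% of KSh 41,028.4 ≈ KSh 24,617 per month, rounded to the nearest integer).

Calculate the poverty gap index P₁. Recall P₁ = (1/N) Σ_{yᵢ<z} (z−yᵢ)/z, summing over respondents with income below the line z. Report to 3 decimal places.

Poor units: 5×KSh 4,000, 19×KSh 15,500, 6×KSh 20,500 (q = 30 of N = 88).
Shortfall ratios: (24617−4000)/24617 = 0.8375 (×5); (24617−15500)/24617 = 0.3704 (×19); (24617−20500)/24617 = 0.1672 (×6).
Σ = 12.227729. Dividing by the full population N = 88 gives P₁ = 0.139.

0.139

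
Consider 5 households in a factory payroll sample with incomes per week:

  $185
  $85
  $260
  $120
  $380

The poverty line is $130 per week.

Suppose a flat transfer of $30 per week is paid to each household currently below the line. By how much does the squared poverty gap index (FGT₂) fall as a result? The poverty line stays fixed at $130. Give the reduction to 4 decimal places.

0.0225

Before: below the line — $85, $120; squared poverty gap index (FGT₂) = 0.025148.
After the $30 transfer: below the line — $115; squared poverty gap index (FGT₂) = 0.002663.
Reduction = 0.025148 − 0.002663 = 0.0225.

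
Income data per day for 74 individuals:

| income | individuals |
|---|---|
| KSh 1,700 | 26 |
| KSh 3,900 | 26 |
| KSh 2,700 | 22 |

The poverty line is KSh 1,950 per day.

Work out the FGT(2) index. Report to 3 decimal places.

Poor units: 26×KSh 1,700 (q = 26 of N = 74).
Shortfall ratios: (1950−1700)/1950 = 0.1282 (×26).
Squared: 0.0164 (×26).
Sum = 0.427350; P₂ = 0.427350 / 74 = 0.006.

0.006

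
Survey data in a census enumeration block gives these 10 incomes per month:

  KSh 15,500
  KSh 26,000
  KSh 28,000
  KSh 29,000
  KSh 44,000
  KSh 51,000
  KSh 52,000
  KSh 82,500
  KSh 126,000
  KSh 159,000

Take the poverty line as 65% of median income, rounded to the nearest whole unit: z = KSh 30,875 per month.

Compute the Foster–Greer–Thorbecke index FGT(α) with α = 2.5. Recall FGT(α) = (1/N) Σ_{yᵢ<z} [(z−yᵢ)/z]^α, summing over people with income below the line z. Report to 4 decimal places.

0.0188

Poor units: KSh 15,500, KSh 26,000, KSh 28,000, KSh 29,000 (q = 4 of N = 10).
Shortfall ratios: (30875−15500)/30875 = 0.4980; (30875−26000)/30875 = 0.1579; (30875−28000)/30875 = 0.0931; (30875−29000)/30875 = 0.0607.
Raised to α = 2.5: 0.17499; 0.00991; 0.00265; 0.00091.
Sum = 0.188454; FGT(2.5) = 0.188454 / 10 = 0.0188.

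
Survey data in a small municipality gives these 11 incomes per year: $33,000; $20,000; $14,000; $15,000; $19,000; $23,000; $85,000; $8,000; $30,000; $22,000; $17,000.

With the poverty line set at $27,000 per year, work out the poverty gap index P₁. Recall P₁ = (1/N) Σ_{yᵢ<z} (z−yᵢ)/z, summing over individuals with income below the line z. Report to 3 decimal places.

0.263

Below the line: $8,000, $14,000, $15,000, $17,000, $19,000, $20,000, $22,000, $23,000 (q = 8 of N = 11).
Shortfall ratios: (27000−8000)/27000 = 0.7037; (27000−14000)/27000 = 0.4815; (27000−15000)/27000 = 0.4444; (27000−17000)/27000 = 0.3704; (27000−19000)/27000 = 0.2963; (27000−20000)/27000 = 0.2593; (27000−22000)/27000 = 0.1852; (27000−23000)/27000 = 0.1481.
Sum of shortfalls = 2.888889; P₁ averages over all N: 2.888889 / 11 = 0.263.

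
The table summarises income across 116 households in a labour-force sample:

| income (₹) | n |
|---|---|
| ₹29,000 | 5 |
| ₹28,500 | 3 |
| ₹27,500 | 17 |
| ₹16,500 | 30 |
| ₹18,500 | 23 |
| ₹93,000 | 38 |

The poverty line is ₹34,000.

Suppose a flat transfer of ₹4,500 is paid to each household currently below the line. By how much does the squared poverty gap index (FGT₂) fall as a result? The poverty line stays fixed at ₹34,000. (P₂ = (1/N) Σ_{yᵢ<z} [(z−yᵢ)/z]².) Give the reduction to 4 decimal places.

0.0576

Before: below the line — 30×₹16,500, 23×₹18,500, 17×₹27,500, 3×₹28,500, 5×₹29,000; squared poverty gap index (FGT₂) = 0.116687.
After the ₹4,500 transfer: below the line — 30×₹21,000, 23×₹23,000, 17×₹32,000, 3×₹33,000, 5×₹33,500; squared poverty gap index (FGT₂) = 0.059101.
Reduction = 0.116687 − 0.059101 = 0.0576.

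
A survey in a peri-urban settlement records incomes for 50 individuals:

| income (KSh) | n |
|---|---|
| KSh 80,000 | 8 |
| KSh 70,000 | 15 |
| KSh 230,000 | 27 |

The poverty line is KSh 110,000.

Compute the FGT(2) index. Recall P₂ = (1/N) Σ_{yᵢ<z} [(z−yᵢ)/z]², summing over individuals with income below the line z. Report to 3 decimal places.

Below z: 15×KSh 70,000, 8×KSh 80,000 (q = 23 of N = 50).
Normalized shortfalls: (110000−70000)/110000 = 0.3636 (×15); (110000−80000)/110000 = 0.2727 (×8).
Squared: 0.1322 (×15); 0.0744 (×8).
Sum = 2.578512; P₂ = 2.578512 / 50 = 0.052.

0.052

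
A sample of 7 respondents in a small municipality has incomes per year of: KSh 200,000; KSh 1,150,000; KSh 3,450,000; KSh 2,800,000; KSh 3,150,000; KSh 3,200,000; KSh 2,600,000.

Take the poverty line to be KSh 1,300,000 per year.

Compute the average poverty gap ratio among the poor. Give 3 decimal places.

0.481

Below z: KSh 200,000, KSh 1,150,000 (q = 2 of N = 7).
Relative gaps: 0.8462, 0.1154; sum = 0.961538.
I averages over the q = 2 poor units only: 0.961538 / 2 = 0.481.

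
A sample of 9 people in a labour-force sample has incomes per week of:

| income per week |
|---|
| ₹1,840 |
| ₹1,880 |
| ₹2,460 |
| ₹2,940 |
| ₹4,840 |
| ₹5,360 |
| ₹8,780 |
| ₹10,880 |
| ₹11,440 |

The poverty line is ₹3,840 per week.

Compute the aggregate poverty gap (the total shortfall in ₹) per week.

Below z: ₹1,840, ₹1,880, ₹2,460, ₹2,940 (q = 4 of N = 9).
Individual gaps: 3840−1840 = 2000; 3840−1880 = 1960; 3840−2460 = 1380; 3840−2940 = 900.
Aggregate gap = ₹6,240.

₹6,240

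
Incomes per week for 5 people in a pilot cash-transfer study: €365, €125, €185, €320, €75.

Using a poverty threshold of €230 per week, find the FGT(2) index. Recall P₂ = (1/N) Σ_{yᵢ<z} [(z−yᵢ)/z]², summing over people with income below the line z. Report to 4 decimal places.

0.1402

Below z: €75, €125, €185 (q = 3 of N = 5).
Gap ratios (z−y)/z: (230−75)/230 = 0.6739; (230−125)/230 = 0.4565; (230−185)/230 = 0.1957.
Squared: 0.4542; 0.2084; 0.0383.
Sum = 0.700851; P₂ = 0.700851 / 5 = 0.1402.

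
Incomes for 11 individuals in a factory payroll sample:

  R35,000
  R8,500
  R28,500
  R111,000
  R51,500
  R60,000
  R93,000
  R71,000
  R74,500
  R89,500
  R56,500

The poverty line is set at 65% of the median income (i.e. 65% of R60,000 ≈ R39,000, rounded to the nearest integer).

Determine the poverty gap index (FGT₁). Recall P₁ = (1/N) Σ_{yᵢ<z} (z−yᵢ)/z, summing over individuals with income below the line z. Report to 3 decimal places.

Below z: R8,500, R28,500, R35,000 (q = 3 of N = 11).
Relative gaps: (39000−8500)/39000 = 0.7821; (39000−28500)/39000 = 0.2692; (39000−35000)/39000 = 0.1026.
Sum of shortfalls = 1.153846; P₁ averages over all N: 1.153846 / 11 = 0.105.

0.105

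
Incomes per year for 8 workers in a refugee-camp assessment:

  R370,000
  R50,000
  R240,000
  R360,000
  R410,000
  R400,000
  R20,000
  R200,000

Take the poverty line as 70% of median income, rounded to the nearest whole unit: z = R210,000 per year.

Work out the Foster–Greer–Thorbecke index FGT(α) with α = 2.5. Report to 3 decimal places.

0.161

Below the line: R20,000, R50,000, R200,000 (q = 3 of N = 8).
Normalized shortfalls: (210000−20000)/210000 = 0.9048; (210000−50000)/210000 = 0.7619; (210000−200000)/210000 = 0.0476.
Raised to α = 2.5: 0.77864; 0.50670; 0.00049.
Sum = 1.285834; FGT(2.5) = 1.285834 / 8 = 0.161.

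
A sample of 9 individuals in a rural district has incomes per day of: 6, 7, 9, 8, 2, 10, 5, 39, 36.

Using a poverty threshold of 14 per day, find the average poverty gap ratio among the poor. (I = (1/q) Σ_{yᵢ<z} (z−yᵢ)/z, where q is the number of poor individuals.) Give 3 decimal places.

0.520

Incomes under z: 2, 5, 6, 7, 8, 9, 10 (q = 7 of N = 9).
Shortfall ratios (z−y)/z: 0.8571, 0.6429, 0.5714, 0.5000, 0.4286, 0.3571, 0.2857; sum = 3.642857.
The income-gap ratio divides by q (the poor only): 3.642857 / 7 = 0.520.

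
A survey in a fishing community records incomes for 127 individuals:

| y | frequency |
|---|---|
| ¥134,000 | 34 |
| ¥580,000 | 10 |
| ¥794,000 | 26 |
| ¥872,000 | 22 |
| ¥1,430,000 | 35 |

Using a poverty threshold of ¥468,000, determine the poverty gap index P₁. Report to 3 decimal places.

0.191

Below the line: 34×¥134,000 (q = 34 of N = 127).
Normalized shortfalls: (468000−134000)/468000 = 0.7137 (×34).
Sum of shortfalls = 24.264957; P₁ averages over all N: 24.264957 / 127 = 0.191.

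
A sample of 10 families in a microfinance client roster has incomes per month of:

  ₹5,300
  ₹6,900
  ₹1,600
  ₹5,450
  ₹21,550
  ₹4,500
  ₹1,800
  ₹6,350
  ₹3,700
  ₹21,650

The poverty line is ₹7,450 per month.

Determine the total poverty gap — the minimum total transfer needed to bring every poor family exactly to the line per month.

₹24,000

Poor units: ₹1,600, ₹1,800, ₹3,700, ₹4,500, ₹5,300, ₹5,450, ₹6,350, ₹6,900 (q = 8 of N = 10).
Individual gaps: 7450−1600 = 5850; 7450−1800 = 5650; 7450−3700 = 3750; 7450−4500 = 2950; 7450−5300 = 2150; 7450−5450 = 2000; 7450−6350 = 1100; 7450−6900 = 550.
Aggregate gap = ₹24,000.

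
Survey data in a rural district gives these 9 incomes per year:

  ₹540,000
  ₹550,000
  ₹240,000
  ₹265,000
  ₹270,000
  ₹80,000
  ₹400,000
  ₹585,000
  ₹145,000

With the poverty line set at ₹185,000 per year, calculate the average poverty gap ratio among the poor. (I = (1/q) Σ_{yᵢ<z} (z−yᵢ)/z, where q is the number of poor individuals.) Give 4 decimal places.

Incomes under z: ₹80,000, ₹145,000 (q = 2 of N = 9).
Relative gaps: 0.5676, 0.2162; sum = 0.783784.
I averages over the q = 2 poor units only: 0.783784 / 2 = 0.3919.

0.3919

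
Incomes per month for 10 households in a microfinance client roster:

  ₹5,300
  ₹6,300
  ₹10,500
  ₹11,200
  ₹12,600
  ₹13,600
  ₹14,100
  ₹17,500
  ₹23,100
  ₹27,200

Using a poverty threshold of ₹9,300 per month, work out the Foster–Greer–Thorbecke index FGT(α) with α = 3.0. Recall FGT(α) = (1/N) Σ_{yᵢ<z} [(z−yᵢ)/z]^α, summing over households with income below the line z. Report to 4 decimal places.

Below the line: ₹5,300, ₹6,300 (q = 2 of N = 10).
Gap ratios (z−y)/z: (9300−5300)/9300 = 0.4301; (9300−6300)/9300 = 0.3226.
Raised to α = 3.0: 0.07957; 0.03357.
Sum = 0.113134; FGT(3.0) = 0.113134 / 10 = 0.0113.

0.0113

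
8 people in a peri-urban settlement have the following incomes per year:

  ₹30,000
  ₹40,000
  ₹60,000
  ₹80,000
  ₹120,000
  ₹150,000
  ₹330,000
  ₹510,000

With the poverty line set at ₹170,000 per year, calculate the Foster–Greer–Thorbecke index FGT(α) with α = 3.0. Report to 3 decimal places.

Incomes under z: ₹30,000, ₹40,000, ₹60,000, ₹80,000, ₹120,000, ₹150,000 (q = 6 of N = 8).
Shortfall ratios: (170000−30000)/170000 = 0.8235; (170000−40000)/170000 = 0.7647; (170000−60000)/170000 = 0.6471; (170000−80000)/170000 = 0.5294; (170000−120000)/170000 = 0.2941; (170000−150000)/170000 = 0.1176.
Raised to α = 3.0: 0.55852; 0.44718; 0.27091; 0.14838; 0.02544; 0.00163.
Sum = 1.452066; FGT(3.0) = 1.452066 / 8 = 0.182.

0.182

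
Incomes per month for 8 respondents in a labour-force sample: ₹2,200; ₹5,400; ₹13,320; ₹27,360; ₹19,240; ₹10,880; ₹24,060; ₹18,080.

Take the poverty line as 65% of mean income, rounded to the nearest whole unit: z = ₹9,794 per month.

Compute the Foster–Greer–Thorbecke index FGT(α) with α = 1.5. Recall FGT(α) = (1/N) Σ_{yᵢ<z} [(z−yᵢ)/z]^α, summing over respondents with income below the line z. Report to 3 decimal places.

Below z: ₹2,200, ₹5,400 (q = 2 of N = 8).
Relative gaps: (9794−2200)/9794 = 0.7754; (9794−5400)/9794 = 0.4486.
Raised to α = 1.5: 0.68276; 0.30050.
Sum = 0.983260; FGT(1.5) = 0.983260 / 8 = 0.123.

0.123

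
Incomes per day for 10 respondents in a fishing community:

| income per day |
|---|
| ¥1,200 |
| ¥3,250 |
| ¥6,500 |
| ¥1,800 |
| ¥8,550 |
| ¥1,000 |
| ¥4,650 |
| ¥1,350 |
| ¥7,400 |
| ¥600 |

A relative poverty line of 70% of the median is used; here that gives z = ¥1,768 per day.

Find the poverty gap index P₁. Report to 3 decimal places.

0.165

Poor units: ¥600, ¥1,000, ¥1,200, ¥1,350 (q = 4 of N = 10).
Shortfall ratios: (1768−600)/1768 = 0.6606; (1768−1000)/1768 = 0.4344; (1768−1200)/1768 = 0.3213; (1768−1350)/1768 = 0.2364.
Σ = 1.652715. Dividing by the full population N = 10 gives P₁ = 0.165.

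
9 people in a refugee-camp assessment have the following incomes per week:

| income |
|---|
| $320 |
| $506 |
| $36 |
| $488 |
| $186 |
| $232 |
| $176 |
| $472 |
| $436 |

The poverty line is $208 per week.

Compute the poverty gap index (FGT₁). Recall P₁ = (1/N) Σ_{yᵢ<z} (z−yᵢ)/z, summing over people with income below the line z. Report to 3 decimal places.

0.121

Poor units: $36, $176, $186 (q = 3 of N = 9).
Shortfall ratios: (208−36)/208 = 0.8269; (208−176)/208 = 0.1538; (208−186)/208 = 0.1058.
Sum of shortfalls = 1.086538; P₁ averages over all N: 1.086538 / 9 = 0.121.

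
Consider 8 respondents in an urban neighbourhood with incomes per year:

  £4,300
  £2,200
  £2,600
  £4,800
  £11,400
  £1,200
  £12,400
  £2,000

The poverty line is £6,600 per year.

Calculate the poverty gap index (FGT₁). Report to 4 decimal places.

0.4261

Below the line: £1,200, £2,000, £2,200, £2,600, £4,300, £4,800 (q = 6 of N = 8).
Normalized shortfalls: (6600−1200)/6600 = 0.8182; (6600−2000)/6600 = 0.6970; (6600−2200)/6600 = 0.6667; (6600−2600)/6600 = 0.6061; (6600−4300)/6600 = 0.3485; (6600−4800)/6600 = 0.2727.
Σ = 3.409091. Dividing by the full population N = 8 gives P₁ = 0.4261.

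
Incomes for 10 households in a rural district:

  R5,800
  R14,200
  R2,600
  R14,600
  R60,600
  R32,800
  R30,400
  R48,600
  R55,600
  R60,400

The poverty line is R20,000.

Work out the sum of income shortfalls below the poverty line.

R42,800

Below the line: R2,600, R5,800, R14,200, R14,600 (q = 4 of N = 10).
Individual gaps: 20000−2600 = 17400; 20000−5800 = 14200; 20000−14200 = 5800; 20000−14600 = 5400.
Aggregate gap = R42,800.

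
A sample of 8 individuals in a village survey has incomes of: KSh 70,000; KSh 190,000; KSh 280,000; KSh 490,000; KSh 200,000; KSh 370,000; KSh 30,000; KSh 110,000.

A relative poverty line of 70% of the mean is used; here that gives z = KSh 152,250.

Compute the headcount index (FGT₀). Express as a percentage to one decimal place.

37.5%

3 of the 8 individuals have income below KSh 152,250.
H = 3/8 = 37.5%.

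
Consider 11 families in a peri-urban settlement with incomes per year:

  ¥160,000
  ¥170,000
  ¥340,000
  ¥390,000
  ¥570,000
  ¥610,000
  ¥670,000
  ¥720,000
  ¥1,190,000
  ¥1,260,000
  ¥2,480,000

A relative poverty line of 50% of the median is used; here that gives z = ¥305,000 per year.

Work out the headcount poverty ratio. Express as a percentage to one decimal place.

18.2%

2 of the 11 families have income below ¥305,000.
H = 2/11 = 18.2%.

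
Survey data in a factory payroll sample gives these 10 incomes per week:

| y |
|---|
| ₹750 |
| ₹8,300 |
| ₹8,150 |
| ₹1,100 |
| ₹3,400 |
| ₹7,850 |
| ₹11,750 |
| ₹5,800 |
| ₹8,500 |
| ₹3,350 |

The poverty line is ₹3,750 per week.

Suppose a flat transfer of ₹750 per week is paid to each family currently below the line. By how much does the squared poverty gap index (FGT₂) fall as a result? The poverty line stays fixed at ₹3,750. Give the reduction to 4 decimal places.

0.0543

Before: below the line — ₹750, ₹1,100, ₹3,350, ₹3,400; squared poverty gap index (FGT₂) = 0.115947.
After the ₹750 transfer: below the line — ₹1,500, ₹1,850; squared poverty gap index (FGT₂) = 0.061671.
Reduction = 0.115947 − 0.061671 = 0.0543.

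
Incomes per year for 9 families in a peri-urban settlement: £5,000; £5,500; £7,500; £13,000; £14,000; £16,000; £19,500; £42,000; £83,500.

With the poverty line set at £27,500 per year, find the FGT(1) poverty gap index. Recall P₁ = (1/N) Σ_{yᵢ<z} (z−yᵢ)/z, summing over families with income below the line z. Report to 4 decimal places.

0.4525

Below z: £5,000, £5,500, £7,500, £13,000, £14,000, £16,000, £19,500 (q = 7 of N = 9).
Normalized shortfalls: (27500−5000)/27500 = 0.8182; (27500−5500)/27500 = 0.8000; (27500−7500)/27500 = 0.7273; (27500−13000)/27500 = 0.5273; (27500−14000)/27500 = 0.4909; (27500−16000)/27500 = 0.4182; (27500−19500)/27500 = 0.2909.
Sum of shortfalls = 4.072727; P₁ averages over all N: 4.072727 / 9 = 0.4525.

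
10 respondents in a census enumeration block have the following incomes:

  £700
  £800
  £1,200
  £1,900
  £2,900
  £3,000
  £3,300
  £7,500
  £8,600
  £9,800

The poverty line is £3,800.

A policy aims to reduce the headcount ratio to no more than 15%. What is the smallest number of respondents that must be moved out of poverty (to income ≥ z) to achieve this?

6

7 of the 10 respondents are poor, so H = 7/10 = 0.700.
A headcount ratio of at most 15% allows at most ⌊0.15 × 10⌋ = 1 poor respondents.
So at least 7 − 1 = 6 must be lifted.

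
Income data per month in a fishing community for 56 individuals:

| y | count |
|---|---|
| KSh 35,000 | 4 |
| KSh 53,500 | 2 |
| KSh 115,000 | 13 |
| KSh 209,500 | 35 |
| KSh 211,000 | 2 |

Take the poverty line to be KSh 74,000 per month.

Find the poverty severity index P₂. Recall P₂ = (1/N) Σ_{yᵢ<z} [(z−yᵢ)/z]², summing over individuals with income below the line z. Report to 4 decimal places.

Below the line: 4×KSh 35,000, 2×KSh 53,500 (q = 6 of N = 56).
Shortfall ratios: (74000−35000)/74000 = 0.5270 (×4); (74000−53500)/74000 = 0.2770 (×2).
Squared: 0.2778 (×4); 0.0767 (×2).
Sum = 1.264518; P₂ = 1.264518 / 56 = 0.0226.

0.0226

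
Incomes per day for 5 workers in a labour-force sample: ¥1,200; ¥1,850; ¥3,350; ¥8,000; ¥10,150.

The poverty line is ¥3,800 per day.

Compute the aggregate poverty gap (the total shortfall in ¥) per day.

¥5,000

Below the line: ¥1,200, ¥1,850, ¥3,350 (q = 3 of N = 5).
Individual gaps: 3800−1200 = 2600; 3800−1850 = 1950; 3800−3350 = 450.
Aggregate gap = ¥5,000.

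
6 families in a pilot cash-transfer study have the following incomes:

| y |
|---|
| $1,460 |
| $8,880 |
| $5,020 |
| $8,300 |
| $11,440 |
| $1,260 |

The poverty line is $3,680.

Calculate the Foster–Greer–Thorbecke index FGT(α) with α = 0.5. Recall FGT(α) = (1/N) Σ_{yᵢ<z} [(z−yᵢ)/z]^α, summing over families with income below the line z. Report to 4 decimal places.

Poor units: $1,260, $1,460 (q = 2 of N = 6).
Relative gaps: (3680−1260)/3680 = 0.6576; (3680−1460)/3680 = 0.6033.
Raised to α = 0.5: 0.81093; 0.77670.
Sum = 1.587629; FGT(0.5) = 1.587629 / 6 = 0.2646.

0.2646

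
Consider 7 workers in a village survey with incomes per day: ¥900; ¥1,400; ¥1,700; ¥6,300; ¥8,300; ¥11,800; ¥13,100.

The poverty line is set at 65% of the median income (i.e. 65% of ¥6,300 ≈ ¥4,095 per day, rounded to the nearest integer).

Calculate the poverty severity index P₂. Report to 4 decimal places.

Poor units: ¥900, ¥1,400, ¥1,700 (q = 3 of N = 7).
Normalized shortfalls: (4095−900)/4095 = 0.7802; (4095−1400)/4095 = 0.6581; (4095−1700)/4095 = 0.5849.
Squared: 0.6087; 0.4331; 0.3421.
Sum = 1.383925; P₂ = 1.383925 / 7 = 0.1977.

0.1977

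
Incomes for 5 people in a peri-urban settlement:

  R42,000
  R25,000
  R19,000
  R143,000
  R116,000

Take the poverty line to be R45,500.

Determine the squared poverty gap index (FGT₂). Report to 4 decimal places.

0.1096

Poor units: R19,000, R25,000, R42,000 (q = 3 of N = 5).
Shortfall ratios: (45500−19000)/45500 = 0.5824; (45500−25000)/45500 = 0.4505; (45500−42000)/45500 = 0.0769.
Squared: 0.3392; 0.2030; 0.0059.
Sum = 0.548122; P₂ = 0.548122 / 5 = 0.1096.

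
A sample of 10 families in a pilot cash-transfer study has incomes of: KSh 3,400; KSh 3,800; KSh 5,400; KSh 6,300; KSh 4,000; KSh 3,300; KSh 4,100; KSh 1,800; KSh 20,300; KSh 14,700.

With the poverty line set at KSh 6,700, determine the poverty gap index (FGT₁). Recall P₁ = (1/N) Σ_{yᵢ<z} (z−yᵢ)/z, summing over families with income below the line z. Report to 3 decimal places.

Incomes under z: KSh 1,800, KSh 3,300, KSh 3,400, KSh 3,800, KSh 4,000, KSh 4,100, KSh 5,400, KSh 6,300 (q = 8 of N = 10).
Shortfall ratios: (6700−1800)/6700 = 0.7313; (6700−3300)/6700 = 0.5075; (6700−3400)/6700 = 0.4925; (6700−3800)/6700 = 0.4328; (6700−4000)/6700 = 0.4030; (6700−4100)/6700 = 0.3881; (6700−5400)/6700 = 0.1940; (6700−6300)/6700 = 0.0597.
Sum of shortfalls = 3.208955; P₁ averages over all N: 3.208955 / 10 = 0.321.

0.321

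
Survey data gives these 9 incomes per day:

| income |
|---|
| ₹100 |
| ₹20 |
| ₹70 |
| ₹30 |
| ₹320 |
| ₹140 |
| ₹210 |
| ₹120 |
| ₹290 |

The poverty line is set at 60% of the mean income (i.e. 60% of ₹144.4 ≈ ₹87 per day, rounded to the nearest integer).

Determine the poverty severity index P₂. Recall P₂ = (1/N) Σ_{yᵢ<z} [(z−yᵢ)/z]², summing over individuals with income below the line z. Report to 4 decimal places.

0.1178

Poor units: ₹20, ₹30, ₹70 (q = 3 of N = 9).
Relative gaps: (87−20)/87 = 0.7701; (87−30)/87 = 0.6552; (87−70)/87 = 0.1954.
Squared: 0.5931; 0.4293; 0.0382.
Sum = 1.060510; P₂ = 1.060510 / 9 = 0.1178.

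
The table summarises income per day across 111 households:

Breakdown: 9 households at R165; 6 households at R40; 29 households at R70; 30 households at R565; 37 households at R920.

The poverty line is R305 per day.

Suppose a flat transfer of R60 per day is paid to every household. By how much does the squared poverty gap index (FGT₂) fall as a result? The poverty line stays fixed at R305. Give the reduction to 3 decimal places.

Before: below the line — 6×R40, 29×R70, 9×R165; squared poverty gap index (FGT₂) = 0.21299.
After the R60 transfer: below the line — 6×R100, 29×R130, 9×R225; squared poverty gap index (FGT₂) = 0.11601.
Reduction = 0.21299 − 0.11601 = 0.097.

0.097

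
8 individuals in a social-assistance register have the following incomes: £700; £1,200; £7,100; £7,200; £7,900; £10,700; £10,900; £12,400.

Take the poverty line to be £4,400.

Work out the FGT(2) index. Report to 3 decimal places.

Below the line: £700, £1,200 (q = 2 of N = 8).
Relative gaps: (4400−700)/4400 = 0.8409; (4400−1200)/4400 = 0.7273.
Squared: 0.7071; 0.5289.
Sum = 1.236054; P₂ = 1.236054 / 8 = 0.155.

0.155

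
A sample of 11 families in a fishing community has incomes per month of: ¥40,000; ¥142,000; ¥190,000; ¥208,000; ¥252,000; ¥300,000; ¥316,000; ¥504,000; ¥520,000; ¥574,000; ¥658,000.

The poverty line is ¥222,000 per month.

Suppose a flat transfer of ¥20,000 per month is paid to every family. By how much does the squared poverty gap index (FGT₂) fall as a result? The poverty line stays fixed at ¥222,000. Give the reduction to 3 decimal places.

Before: below the line — ¥40,000, ¥142,000, ¥190,000, ¥208,000; squared poverty gap index (FGT₂) = 0.07516.
After the ¥20,000 transfer: below the line — ¥60,000, ¥162,000, ¥210,000; squared poverty gap index (FGT₂) = 0.05532.
Reduction = 0.07516 − 0.05532 = 0.020.

0.020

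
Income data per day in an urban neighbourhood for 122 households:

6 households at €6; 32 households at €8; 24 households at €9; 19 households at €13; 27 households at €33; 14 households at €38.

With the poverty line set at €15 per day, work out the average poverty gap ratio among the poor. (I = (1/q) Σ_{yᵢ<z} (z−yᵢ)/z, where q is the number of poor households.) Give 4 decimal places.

0.3786

Below z: 6×€6, 32×€8, 24×€9, 19×€13 (q = 81 of N = 122).
Relative gaps: 0.6000 (×6), 0.4667 (×32), 0.4000 (×24), 0.1333 (×19); sum = 30.666667.
The income-gap ratio divides by q (the poor only): 30.666667 / 81 = 0.3786.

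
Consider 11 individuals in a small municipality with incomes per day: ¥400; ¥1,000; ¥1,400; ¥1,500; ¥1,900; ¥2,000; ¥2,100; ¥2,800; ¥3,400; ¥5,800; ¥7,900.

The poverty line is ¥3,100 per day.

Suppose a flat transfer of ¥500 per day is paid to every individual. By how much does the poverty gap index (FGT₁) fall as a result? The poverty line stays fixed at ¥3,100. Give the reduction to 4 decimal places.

0.1114

Before: below the line — ¥400, ¥1,000, ¥1,400, ¥1,500, ¥1,900, ¥2,000, ¥2,100, ¥2,800; poverty gap index (FGT₁) = 0.343109.
After the ¥500 transfer: below the line — ¥900, ¥1,500, ¥1,900, ¥2,000, ¥2,400, ¥2,500, ¥2,600; poverty gap index (FGT₁) = 0.231672.
Reduction = 0.343109 − 0.231672 = 0.1114.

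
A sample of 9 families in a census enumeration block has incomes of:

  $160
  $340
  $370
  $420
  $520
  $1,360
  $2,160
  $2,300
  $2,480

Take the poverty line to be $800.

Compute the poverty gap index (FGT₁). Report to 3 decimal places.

Poor units: $160, $340, $370, $420, $520 (q = 5 of N = 9).
Gap ratios (z−y)/z: (800−160)/800 = 0.8000; (800−340)/800 = 0.5750; (800−370)/800 = 0.5375; (800−420)/800 = 0.4750; (800−520)/800 = 0.3500.
Σ = 2.737500. Dividing by the full population N = 9 gives P₁ = 0.304.

0.304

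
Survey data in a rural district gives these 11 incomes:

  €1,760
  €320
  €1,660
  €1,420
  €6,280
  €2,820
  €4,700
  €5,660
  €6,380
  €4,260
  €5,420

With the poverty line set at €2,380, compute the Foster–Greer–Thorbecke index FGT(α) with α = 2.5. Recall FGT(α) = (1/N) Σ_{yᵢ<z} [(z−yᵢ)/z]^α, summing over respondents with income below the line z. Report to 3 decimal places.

Below z: €320, €1,420, €1,660, €1,760 (q = 4 of N = 11).
Normalized shortfalls: (2380−320)/2380 = 0.8655; (2380−1420)/2380 = 0.4034; (2380−1660)/2380 = 0.3025; (2380−1760)/2380 = 0.2605.
Raised to α = 2.5: 0.69699; 0.10333; 0.05034; 0.03464.
Sum = 0.885295; FGT(2.5) = 0.885295 / 11 = 0.080.

0.080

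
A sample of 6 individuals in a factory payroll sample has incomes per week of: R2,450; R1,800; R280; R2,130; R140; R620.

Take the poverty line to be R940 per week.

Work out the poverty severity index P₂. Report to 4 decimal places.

0.2222

Below the line: R140, R280, R620 (q = 3 of N = 6).
Normalized shortfalls: (940−140)/940 = 0.8511; (940−280)/940 = 0.7021; (940−620)/940 = 0.3404.
Squared: 0.7243; 0.4930; 0.1159.
Sum = 1.333182; P₂ = 1.333182 / 6 = 0.2222.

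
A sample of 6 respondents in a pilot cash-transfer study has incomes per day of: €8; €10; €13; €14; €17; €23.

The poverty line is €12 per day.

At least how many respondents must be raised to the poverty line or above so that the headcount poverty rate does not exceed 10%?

2

Currently q = 2 of N = 6 are below the line (H = 0.333).
A headcount ratio of at most 10% allows at most ⌊0.10 × 6⌋ = 0 poor respondents.
So at least 2 − 0 = 2 must be lifted.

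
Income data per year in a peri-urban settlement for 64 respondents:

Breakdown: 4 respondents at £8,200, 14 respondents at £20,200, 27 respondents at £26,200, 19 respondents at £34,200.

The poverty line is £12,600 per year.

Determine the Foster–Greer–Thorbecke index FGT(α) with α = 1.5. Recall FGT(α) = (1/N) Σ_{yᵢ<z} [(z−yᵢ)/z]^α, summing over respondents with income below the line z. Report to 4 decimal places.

Incomes under z: 4×£8,200 (q = 4 of N = 64).
Relative gaps: (12600−8200)/12600 = 0.3492 (×4).
Raised to α = 1.5: 0.20636 (×4).
Sum = 0.825436; FGT(1.5) = 0.825436 / 64 = 0.0129.

0.0129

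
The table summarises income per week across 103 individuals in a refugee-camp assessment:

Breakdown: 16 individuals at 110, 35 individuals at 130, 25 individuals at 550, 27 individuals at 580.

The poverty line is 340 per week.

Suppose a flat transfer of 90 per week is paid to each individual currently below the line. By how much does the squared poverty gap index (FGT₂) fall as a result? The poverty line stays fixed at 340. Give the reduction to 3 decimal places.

0.132

Before: below the line — 16×110, 35×130; squared poverty gap index (FGT₂) = 0.20072.
After the 90 transfer: below the line — 16×200, 35×220; squared poverty gap index (FGT₂) = 0.06867.
Reduction = 0.20072 − 0.06867 = 0.132.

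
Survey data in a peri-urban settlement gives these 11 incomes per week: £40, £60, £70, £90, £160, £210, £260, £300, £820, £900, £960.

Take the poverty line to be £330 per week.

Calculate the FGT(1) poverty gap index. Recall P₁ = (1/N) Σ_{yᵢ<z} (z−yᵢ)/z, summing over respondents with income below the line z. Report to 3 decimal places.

Below z: £40, £60, £70, £90, £160, £210, £260, £300 (q = 8 of N = 11).
Gap ratios (z−y)/z: (330−40)/330 = 0.8788; (330−60)/330 = 0.8182; (330−70)/330 = 0.7879; (330−90)/330 = 0.7273; (330−160)/330 = 0.5152; (330−210)/330 = 0.3636; (330−260)/330 = 0.2121; (330−300)/330 = 0.0909.
Σ = 4.393939. Dividing by the full population N = 11 gives P₁ = 0.399.

0.399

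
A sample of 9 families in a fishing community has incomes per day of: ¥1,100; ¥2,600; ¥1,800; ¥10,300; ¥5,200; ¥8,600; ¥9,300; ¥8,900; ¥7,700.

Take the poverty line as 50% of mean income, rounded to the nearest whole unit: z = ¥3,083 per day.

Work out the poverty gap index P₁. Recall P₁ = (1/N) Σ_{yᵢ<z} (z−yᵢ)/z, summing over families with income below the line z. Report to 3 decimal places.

Incomes under z: ¥1,100, ¥1,800, ¥2,600 (q = 3 of N = 9).
Gap ratios (z−y)/z: (3083−1100)/3083 = 0.6432; (3083−1800)/3083 = 0.4162; (3083−2600)/3083 = 0.1567.
Sum of shortfalls = 1.216023; P₁ averages over all N: 1.216023 / 9 = 0.135.

0.135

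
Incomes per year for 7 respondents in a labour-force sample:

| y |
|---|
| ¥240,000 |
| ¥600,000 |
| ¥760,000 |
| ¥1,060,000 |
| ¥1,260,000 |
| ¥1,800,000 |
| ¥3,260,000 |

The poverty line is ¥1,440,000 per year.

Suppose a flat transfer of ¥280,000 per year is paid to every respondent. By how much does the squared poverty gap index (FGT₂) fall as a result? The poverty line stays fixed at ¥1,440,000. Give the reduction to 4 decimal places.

Before: below the line — ¥240,000, ¥600,000, ¥760,000, ¥1,060,000, ¥1,260,000; squared poverty gap index (FGT₂) = 0.191854.
After the ¥280,000 transfer: below the line — ¥520,000, ¥880,000, ¥1,040,000, ¥1,340,000; squared poverty gap index (FGT₂) = 0.091628.
Reduction = 0.191854 − 0.091628 = 0.1002.

0.1002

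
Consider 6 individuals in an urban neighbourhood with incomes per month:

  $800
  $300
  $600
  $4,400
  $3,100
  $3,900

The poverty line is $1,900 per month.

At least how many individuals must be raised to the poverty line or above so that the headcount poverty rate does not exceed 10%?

3

Currently q = 3 of N = 6 are below the line (H = 0.500).
A headcount ratio of at most 10% allows at most ⌊0.10 × 6⌋ = 0 poor individuals.
So at least 3 − 0 = 3 must be lifted.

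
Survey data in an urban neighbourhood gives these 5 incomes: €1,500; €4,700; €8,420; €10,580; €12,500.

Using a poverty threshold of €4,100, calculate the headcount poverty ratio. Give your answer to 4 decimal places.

1 of the 5 families have income below €4,100.
H = 1/5 = 0.2000.

0.2000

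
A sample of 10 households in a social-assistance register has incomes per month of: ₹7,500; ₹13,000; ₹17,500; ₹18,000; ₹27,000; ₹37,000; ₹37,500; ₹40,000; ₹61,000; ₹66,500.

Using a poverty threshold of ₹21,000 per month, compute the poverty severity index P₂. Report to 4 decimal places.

Incomes under z: ₹7,500, ₹13,000, ₹17,500, ₹18,000 (q = 4 of N = 10).
Relative gaps: (21000−7500)/21000 = 0.6429; (21000−13000)/21000 = 0.3810; (21000−17500)/21000 = 0.1667; (21000−18000)/21000 = 0.1429.
Squared: 0.4133; 0.1451; 0.0278; 0.0204.
Sum = 0.606576; P₂ = 0.606576 / 10 = 0.0607.

0.0607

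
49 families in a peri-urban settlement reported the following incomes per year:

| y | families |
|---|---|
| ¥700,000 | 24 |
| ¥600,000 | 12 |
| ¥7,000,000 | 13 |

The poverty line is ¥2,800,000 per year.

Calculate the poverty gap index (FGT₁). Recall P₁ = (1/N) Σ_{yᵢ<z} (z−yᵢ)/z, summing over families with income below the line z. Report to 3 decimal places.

Poor units: 12×¥600,000, 24×¥700,000 (q = 36 of N = 49).
Relative gaps: (2800000−600000)/2800000 = 0.7857 (×12); (2800000−700000)/2800000 = 0.7500 (×24).
Σ = 27.428571. Dividing by the full population N = 49 gives P₁ = 0.560.

0.560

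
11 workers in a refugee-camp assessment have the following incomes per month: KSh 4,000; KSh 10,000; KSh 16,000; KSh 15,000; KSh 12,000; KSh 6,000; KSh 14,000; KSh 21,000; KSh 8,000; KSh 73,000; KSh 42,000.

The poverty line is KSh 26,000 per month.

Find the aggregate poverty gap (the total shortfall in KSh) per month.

Poor units: KSh 4,000, KSh 6,000, KSh 8,000, KSh 10,000, KSh 12,000, KSh 14,000, KSh 15,000, KSh 16,000, KSh 21,000 (q = 9 of N = 11).
Individual gaps: 26000−4000 = 22000; 26000−6000 = 20000; 26000−8000 = 18000; 26000−10000 = 16000; 26000−12000 = 14000; 26000−14000 = 12000; 26000−15000 = 11000; 26000−16000 = 10000; 26000−21000 = 5000.
Aggregate gap = KSh 128,000.

KSh 128,000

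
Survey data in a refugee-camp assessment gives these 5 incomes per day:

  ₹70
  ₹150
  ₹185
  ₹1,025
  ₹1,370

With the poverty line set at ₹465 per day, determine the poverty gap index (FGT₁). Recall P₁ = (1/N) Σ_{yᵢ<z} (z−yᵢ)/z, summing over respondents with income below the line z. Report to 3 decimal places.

0.426

Below the line: ₹70, ₹150, ₹185 (q = 3 of N = 5).
Gap ratios (z−y)/z: (465−70)/465 = 0.8495; (465−150)/465 = 0.6774; (465−185)/465 = 0.6022.
Sum of shortfalls = 2.129032; P₁ averages over all N: 2.129032 / 5 = 0.426.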